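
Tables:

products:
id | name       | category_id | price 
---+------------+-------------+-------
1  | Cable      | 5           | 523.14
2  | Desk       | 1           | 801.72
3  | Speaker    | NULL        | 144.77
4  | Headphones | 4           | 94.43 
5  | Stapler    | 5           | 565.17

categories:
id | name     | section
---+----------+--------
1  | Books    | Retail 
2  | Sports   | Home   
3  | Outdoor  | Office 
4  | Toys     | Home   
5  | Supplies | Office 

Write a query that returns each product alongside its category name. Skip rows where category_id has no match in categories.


INNER JOIN keeps only products rows whose category_id matches an id in categories. Walk through each product:
  - product 1 (Cable): category_id=5 -> matches Supplies
  - product 2 (Desk): category_id=1 -> matches Books
  - product 3 (Speaker): category_id=NULL, no match -> dropped
  - product 4 (Headphones): category_id=4 -> matches Toys
  - product 5 (Stapler): category_id=5 -> matches Supplies
So 1 of 5 rows is dropped.

SQL:
SELECT a.name, b.name AS category
FROM products a
INNER JOIN categories b ON a.category_id = b.id

Result:
name       | category
-----------+---------
Cable      | Supplies
Desk       | Books   
Headphones | Toys    
Stapler    | Supplies


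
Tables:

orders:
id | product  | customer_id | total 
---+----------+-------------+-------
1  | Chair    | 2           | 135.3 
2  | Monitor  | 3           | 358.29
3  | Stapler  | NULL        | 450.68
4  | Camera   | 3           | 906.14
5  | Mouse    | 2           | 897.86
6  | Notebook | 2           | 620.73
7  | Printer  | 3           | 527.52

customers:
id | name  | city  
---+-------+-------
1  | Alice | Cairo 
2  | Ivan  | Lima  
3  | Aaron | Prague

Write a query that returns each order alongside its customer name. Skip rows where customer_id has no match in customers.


INNER JOIN keeps only orders rows whose customer_id matches an id in customers. Walk through each order:
  - order 1 (Chair): customer_id=2 -> matches Ivan
  - order 2 (Monitor): customer_id=3 -> matches Aaron
  - order 3 (Stapler): customer_id=NULL, no match -> dropped
  - order 4 (Camera): customer_id=3 -> matches Aaron
  - order 5 (Mouse): customer_id=2 -> matches Ivan
  - order 6 (Notebook): customer_id=2 -> matches Ivan
  - order 7 (Printer): customer_id=3 -> matches Aaron
So 1 of 7 rows is dropped.

SQL:
SELECT a.product, b.name AS customer
FROM orders a
INNER JOIN customers b ON a.customer_id = b.id

Result:
product  | customer
---------+---------
Chair    | Ivan    
Monitor  | Aaron   
Camera   | Aaron   
Mouse    | Ivan    
Notebook | Ivan    
Printer  | Aaron   


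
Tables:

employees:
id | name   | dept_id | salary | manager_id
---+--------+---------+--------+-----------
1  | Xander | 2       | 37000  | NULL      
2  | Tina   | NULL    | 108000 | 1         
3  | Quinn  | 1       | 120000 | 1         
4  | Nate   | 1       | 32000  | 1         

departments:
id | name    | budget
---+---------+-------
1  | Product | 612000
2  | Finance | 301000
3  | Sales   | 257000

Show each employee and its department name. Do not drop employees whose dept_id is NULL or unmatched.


LEFT JOIN keeps every row from employees (the left table); where dept_id has no match in departments, the department columns become NULL. Walk through each employee:
  - employee 1 (Xander): dept_id=2 -> matches Finance
  - employee 2 (Tina): dept_id=NULL, no match -> kept with NULL
  - employee 3 (Quinn): dept_id=1 -> matches Product
  - employee 4 (Nate): dept_id=1 -> matches Product
All 4 rows appear; 1 has NULL department.

SQL:
SELECT a.name, b.name AS department
FROM employees a
LEFT JOIN departments b ON a.dept_id = b.id

Result:
name   | department
-------+-----------
Xander | Finance   
Tina   | NULL      
Quinn  | Product   
Nate   | Product   


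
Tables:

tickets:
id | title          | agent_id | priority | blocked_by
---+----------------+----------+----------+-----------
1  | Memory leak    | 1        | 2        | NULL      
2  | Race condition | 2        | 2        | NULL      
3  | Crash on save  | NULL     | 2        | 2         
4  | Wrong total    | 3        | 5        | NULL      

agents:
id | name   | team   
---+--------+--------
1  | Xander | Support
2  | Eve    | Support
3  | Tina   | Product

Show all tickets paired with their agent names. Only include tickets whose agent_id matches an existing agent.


INNER JOIN keeps only tickets rows whose agent_id matches an id in agents. Walk through each ticket:
  - ticket 1 (Memory leak): agent_id=1 -> matches Xander
  - ticket 2 (Race condition): agent_id=2 -> matches Eve
  - ticket 3 (Crash on save): agent_id=NULL, no match -> dropped
  - ticket 4 (Wrong total): agent_id=3 -> matches Tina
So 1 of 4 rows is dropped.

SQL:
SELECT a.title, b.name AS agent
FROM tickets a
INNER JOIN agents b ON a.agent_id = b.id

Result:
title          | agent 
---------------+-------
Memory leak    | Xander
Race condition | Eve   
Wrong total    | Tina  


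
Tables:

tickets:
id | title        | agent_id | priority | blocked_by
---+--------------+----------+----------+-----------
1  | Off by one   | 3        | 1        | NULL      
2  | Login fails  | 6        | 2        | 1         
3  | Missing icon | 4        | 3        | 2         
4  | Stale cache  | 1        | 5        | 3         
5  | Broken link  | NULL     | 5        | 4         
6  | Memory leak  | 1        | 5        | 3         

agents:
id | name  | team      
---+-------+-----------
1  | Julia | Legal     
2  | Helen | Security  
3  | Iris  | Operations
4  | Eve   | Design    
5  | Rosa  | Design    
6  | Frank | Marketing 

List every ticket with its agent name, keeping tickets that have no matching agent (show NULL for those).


LEFT JOIN keeps every row from tickets (the left table); where agent_id has no match in agents, the agent columns become NULL. Walk through each ticket:
  - ticket 1 (Off by one): agent_id=3 -> matches Iris
  - ticket 2 (Login fails): agent_id=6 -> matches Frank
  - ticket 3 (Missing icon): agent_id=4 -> matches Eve
  - ticket 4 (Stale cache): agent_id=1 -> matches Julia
  - ticket 5 (Broken link): agent_id=NULL, no match -> kept with NULL
  - ticket 6 (Memory leak): agent_id=1 -> matches Julia
All 6 rows appear; 1 has NULL agent.

SQL:
SELECT a.title, b.name AS agent
FROM tickets a
LEFT JOIN agents b ON a.agent_id = b.id

Result:
title        | agent
-------------+------
Off by one   | Iris 
Login fails  | Frank
Missing icon | Eve  
Stale cache  | Julia
Broken link  | NULL 
Memory leak  | Julia


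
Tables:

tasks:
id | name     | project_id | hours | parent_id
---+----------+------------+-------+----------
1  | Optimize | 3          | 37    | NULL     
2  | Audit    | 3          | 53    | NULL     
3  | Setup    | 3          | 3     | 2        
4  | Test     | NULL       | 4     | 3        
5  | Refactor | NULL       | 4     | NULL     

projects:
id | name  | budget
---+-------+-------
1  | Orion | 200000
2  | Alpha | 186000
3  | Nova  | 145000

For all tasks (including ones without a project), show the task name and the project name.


LEFT JOIN keeps every row from tasks (the left table); where project_id has no match in projects, the project columns become NULL. Walk through each task:
  - task 1 (Optimize): project_id=3 -> matches Nova
  - task 2 (Audit): project_id=3 -> matches Nova
  - task 3 (Setup): project_id=3 -> matches Nova
  - task 4 (Test): project_id=NULL, no match -> kept with NULL
  - task 5 (Refactor): project_id=NULL, no match -> kept with NULL
All 5 rows appear; 2 have NULL project.

SQL:
SELECT a.name, b.name AS project
FROM tasks a
LEFT JOIN projects b ON a.project_id = b.id

Result:
name     | project
---------+--------
Optimize | Nova   
Audit    | Nova   
Setup    | Nova   
Test     | NULL   
Refactor | NULL   


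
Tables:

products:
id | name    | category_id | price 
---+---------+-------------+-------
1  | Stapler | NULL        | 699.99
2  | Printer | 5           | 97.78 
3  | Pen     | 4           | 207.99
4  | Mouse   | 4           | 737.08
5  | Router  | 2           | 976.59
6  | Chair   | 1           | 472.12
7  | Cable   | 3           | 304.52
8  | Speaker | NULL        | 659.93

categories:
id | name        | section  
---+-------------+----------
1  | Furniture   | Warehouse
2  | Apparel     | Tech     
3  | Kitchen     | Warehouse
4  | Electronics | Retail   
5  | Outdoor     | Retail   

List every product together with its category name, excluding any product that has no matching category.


INNER JOIN keeps only products rows whose category_id matches an id in categories. Walk through each product:
  - product 1 (Stapler): category_id=NULL, no match -> dropped
  - product 2 (Printer): category_id=5 -> matches Outdoor
  - product 3 (Pen): category_id=4 -> matches Electronics
  - product 4 (Mouse): category_id=4 -> matches Electronics
  - product 5 (Router): category_id=2 -> matches Apparel
  - product 6 (Chair): category_id=1 -> matches Furniture
  - product 7 (Cable): category_id=3 -> matches Kitchen
  - product 8 (Speaker): category_id=NULL, no match -> dropped
So 2 of 8 rows are dropped.

SQL:
SELECT a.name, b.name AS category
FROM products a
INNER JOIN categories b ON a.category_id = b.id

Result:
name    | category   
--------+------------
Printer | Outdoor    
Pen     | Electronics
Mouse   | Electronics
Router  | Apparel    
Chair   | Furniture  
Cable   | Kitchen    


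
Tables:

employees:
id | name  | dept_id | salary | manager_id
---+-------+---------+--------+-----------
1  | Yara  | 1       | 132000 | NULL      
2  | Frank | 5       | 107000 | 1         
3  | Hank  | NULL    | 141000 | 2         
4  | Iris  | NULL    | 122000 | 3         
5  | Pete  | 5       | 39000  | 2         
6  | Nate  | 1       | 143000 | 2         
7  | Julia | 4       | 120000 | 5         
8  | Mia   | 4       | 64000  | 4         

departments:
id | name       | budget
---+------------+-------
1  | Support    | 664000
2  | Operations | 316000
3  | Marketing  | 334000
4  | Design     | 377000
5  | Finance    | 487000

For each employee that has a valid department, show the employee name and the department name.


INNER JOIN keeps only employees rows whose dept_id matches an id in departments. Walk through each employee:
  - employee 1 (Yara): dept_id=1 -> matches Support
  - employee 2 (Frank): dept_id=5 -> matches Finance
  - employee 3 (Hank): dept_id=NULL, no match -> dropped
  - employee 4 (Iris): dept_id=NULL, no match -> dropped
  - employee 5 (Pete): dept_id=5 -> matches Finance
  - employee 6 (Nate): dept_id=1 -> matches Support
  - employee 7 (Julia): dept_id=4 -> matches Design
  - employee 8 (Mia): dept_id=4 -> matches Design
So 2 of 8 rows are dropped.

SQL:
SELECT a.name, b.name AS department
FROM employees a
INNER JOIN departments b ON a.dept_id = b.id

Result:
name  | department
------+-----------
Yara  | Support   
Frank | Finance   
Pete  | Finance   
Nate  | Support   
Julia | Design    
Mia   | Design    


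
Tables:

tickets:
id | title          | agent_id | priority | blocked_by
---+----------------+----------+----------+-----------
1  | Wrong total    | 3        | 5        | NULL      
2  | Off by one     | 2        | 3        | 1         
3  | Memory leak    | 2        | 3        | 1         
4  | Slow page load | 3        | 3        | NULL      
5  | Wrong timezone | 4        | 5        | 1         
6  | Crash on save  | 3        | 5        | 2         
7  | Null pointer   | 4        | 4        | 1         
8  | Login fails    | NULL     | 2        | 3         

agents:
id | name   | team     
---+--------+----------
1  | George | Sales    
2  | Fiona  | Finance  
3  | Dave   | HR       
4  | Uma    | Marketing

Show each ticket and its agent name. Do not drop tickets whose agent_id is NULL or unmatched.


LEFT JOIN keeps every row from tickets (the left table); where agent_id has no match in agents, the agent columns become NULL. Walk through each ticket:
  - ticket 1 (Wrong total): agent_id=3 -> matches Dave
  - ticket 2 (Off by one): agent_id=2 -> matches Fiona
  - ticket 3 (Memory leak): agent_id=2 -> matches Fiona
  - ticket 4 (Slow page load): agent_id=3 -> matches Dave
  - ticket 5 (Wrong timezone): agent_id=4 -> matches Uma
  - ticket 6 (Crash on save): agent_id=3 -> matches Dave
  - ticket 7 (Null pointer): agent_id=4 -> matches Uma
  - ticket 8 (Login fails): agent_id=NULL, no match -> kept with NULL
All 8 rows appear; 1 has NULL agent.

SQL:
SELECT a.title, b.name AS agent
FROM tickets a
LEFT JOIN agents b ON a.agent_id = b.id

Result:
title          | agent
---------------+------
Wrong total    | Dave 
Off by one     | Fiona
Memory leak    | Fiona
Slow page load | Dave 
Wrong timezone | Uma  
Crash on save  | Dave 
Null pointer   | Uma  
Login fails    | NULL 


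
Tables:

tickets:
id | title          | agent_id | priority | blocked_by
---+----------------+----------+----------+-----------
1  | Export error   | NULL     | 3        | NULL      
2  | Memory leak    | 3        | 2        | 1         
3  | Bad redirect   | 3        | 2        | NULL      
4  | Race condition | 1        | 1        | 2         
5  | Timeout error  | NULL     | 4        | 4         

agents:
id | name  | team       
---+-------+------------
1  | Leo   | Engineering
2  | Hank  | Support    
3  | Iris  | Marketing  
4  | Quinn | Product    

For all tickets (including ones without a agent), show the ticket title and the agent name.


LEFT JOIN keeps every row from tickets (the left table); where agent_id has no match in agents, the agent columns become NULL. Walk through each ticket:
  - ticket 1 (Export error): agent_id=NULL, no match -> kept with NULL
  - ticket 2 (Memory leak): agent_id=3 -> matches Iris
  - ticket 3 (Bad redirect): agent_id=3 -> matches Iris
  - ticket 4 (Race condition): agent_id=1 -> matches Leo
  - ticket 5 (Timeout error): agent_id=NULL, no match -> kept with NULL
All 5 rows appear; 2 have NULL agent.

SQL:
SELECT a.title, b.name AS agent
FROM tickets a
LEFT JOIN agents b ON a.agent_id = b.id

Result:
title          | agent
---------------+------
Export error   | NULL 
Memory leak    | Iris 
Bad redirect   | Iris 
Race condition | Leo  
Timeout error  | NULL 


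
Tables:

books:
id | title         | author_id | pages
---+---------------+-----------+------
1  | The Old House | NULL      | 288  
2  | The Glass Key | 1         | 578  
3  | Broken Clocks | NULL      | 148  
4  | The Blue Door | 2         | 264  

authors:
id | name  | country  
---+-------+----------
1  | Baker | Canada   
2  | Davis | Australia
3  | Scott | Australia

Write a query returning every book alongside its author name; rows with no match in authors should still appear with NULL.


LEFT JOIN keeps every row from books (the left table); where author_id has no match in authors, the author columns become NULL. Walk through each book:
  - book 1 (The Old House): author_id=NULL, no match -> kept with NULL
  - book 2 (The Glass Key): author_id=1 -> matches Baker
  - book 3 (Broken Clocks): author_id=NULL, no match -> kept with NULL
  - book 4 (The Blue Door): author_id=2 -> matches Davis
All 4 rows appear; 2 have NULL author.

SQL:
SELECT a.title, b.name AS author
FROM books a
LEFT JOIN authors b ON a.author_id = b.id

Result:
title         | author
--------------+-------
The Old House | NULL  
The Glass Key | Baker 
Broken Clocks | NULL  
The Blue Door | Davis 


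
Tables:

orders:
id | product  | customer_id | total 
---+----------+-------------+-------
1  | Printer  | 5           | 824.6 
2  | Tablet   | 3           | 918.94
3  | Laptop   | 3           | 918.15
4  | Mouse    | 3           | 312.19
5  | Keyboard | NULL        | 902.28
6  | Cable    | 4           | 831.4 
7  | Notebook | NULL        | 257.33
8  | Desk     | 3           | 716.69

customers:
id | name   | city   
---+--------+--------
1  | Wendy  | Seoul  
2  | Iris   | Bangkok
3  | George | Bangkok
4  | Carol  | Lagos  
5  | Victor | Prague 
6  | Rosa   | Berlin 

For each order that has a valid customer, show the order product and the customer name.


INNER JOIN keeps only orders rows whose customer_id matches an id in customers. Walk through each order:
  - order 1 (Printer): customer_id=5 -> matches Victor
  - order 2 (Tablet): customer_id=3 -> matches George
  - order 3 (Laptop): customer_id=3 -> matches George
  - order 4 (Mouse): customer_id=3 -> matches George
  - order 5 (Keyboard): customer_id=NULL, no match -> dropped
  - order 6 (Cable): customer_id=4 -> matches Carol
  - order 7 (Notebook): customer_id=NULL, no match -> dropped
  - order 8 (Desk): customer_id=3 -> matches George
So 2 of 8 rows are dropped.

SQL:
SELECT a.product, b.name AS customer
FROM orders a
INNER JOIN customers b ON a.customer_id = b.id

Result:
product | customer
--------+---------
Printer | Victor  
Tablet  | George  
Laptop  | George  
Mouse   | George  
Cable   | Carol   
Desk    | George  


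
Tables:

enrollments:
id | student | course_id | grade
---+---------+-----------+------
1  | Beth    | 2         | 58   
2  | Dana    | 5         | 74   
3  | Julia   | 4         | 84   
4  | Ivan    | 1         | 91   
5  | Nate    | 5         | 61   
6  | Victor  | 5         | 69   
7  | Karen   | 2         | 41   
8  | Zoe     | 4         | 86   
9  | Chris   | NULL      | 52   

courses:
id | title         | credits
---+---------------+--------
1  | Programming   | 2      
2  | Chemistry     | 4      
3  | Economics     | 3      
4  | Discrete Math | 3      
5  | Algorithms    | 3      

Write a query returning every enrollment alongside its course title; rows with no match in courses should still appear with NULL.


LEFT JOIN keeps every row from enrollments (the left table); where course_id has no match in courses, the course columns become NULL. Walk through each enrollment:
  - enrollment 1 (Beth): course_id=2 -> matches Chemistry
  - enrollment 2 (Dana): course_id=5 -> matches Algorithms
  - enrollment 3 (Julia): course_id=4 -> matches Discrete Math
  - enrollment 4 (Ivan): course_id=1 -> matches Programming
  - enrollment 5 (Nate): course_id=5 -> matches Algorithms
  - enrollment 6 (Victor): course_id=5 -> matches Algorithms
  - enrollment 7 (Karen): course_id=2 -> matches Chemistry
  - enrollment 8 (Zoe): course_id=4 -> matches Discrete Math
  - enrollment 9 (Chris): course_id=NULL, no match -> kept with NULL
All 9 rows appear; 1 has NULL course.

SQL:
SELECT a.student, b.title AS course
FROM enrollments a
LEFT JOIN courses b ON a.course_id = b.id

Result:
student | course       
--------+--------------
Beth    | Chemistry    
Dana    | Algorithms   
Julia   | Discrete Math
Ivan    | Programming  
Nate    | Algorithms   
Victor  | Algorithms   
Karen   | Chemistry    
Zoe     | Discrete Math
Chris   | NULL         


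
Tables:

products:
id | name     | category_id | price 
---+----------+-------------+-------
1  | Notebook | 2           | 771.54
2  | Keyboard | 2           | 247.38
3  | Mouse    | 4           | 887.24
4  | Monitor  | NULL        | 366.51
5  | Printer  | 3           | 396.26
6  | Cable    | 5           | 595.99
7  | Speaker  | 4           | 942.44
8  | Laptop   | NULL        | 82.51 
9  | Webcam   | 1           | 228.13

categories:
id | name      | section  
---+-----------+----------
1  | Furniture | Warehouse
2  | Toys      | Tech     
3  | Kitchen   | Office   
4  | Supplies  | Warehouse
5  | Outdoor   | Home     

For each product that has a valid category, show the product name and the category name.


INNER JOIN keeps only products rows whose category_id matches an id in categories. Walk through each product:
  - product 1 (Notebook): category_id=2 -> matches Toys
  - product 2 (Keyboard): category_id=2 -> matches Toys
  - product 3 (Mouse): category_id=4 -> matches Supplies
  - product 4 (Monitor): category_id=NULL, no match -> dropped
  - product 5 (Printer): category_id=3 -> matches Kitchen
  - product 6 (Cable): category_id=5 -> matches Outdoor
  - product 7 (Speaker): category_id=4 -> matches Supplies
  - product 8 (Laptop): category_id=NULL, no match -> dropped
  - product 9 (Webcam): category_id=1 -> matches Furniture
So 2 of 9 rows are dropped.

SQL:
SELECT a.name, b.name AS category
FROM products a
INNER JOIN categories b ON a.category_id = b.id

Result:
name     | category 
---------+----------
Notebook | Toys     
Keyboard | Toys     
Mouse    | Supplies 
Printer  | Kitchen  
Cable    | Outdoor  
Speaker  | Supplies 
Webcam   | Furniture


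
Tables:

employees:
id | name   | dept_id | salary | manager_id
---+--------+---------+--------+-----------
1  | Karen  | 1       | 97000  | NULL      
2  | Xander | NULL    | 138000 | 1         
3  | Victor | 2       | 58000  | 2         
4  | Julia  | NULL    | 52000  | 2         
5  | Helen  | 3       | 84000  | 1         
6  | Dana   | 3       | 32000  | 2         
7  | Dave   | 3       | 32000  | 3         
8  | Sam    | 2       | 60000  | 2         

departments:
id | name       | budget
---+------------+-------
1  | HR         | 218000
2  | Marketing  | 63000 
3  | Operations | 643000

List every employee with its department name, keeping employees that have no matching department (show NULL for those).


LEFT JOIN keeps every row from employees (the left table); where dept_id has no match in departments, the department columns become NULL. Walk through each employee:
  - employee 1 (Karen): dept_id=1 -> matches HR
  - employee 2 (Xander): dept_id=NULL, no match -> kept with NULL
  - employee 3 (Victor): dept_id=2 -> matches Marketing
  - employee 4 (Julia): dept_id=NULL, no match -> kept with NULL
  - employee 5 (Helen): dept_id=3 -> matches Operations
  - employee 6 (Dana): dept_id=3 -> matches Operations
  - employee 7 (Dave): dept_id=3 -> matches Operations
  - employee 8 (Sam): dept_id=2 -> matches Marketing
All 8 rows appear; 2 have NULL department.

SQL:
SELECT a.name, b.name AS department
FROM employees a
LEFT JOIN departments b ON a.dept_id = b.id

Result:
name   | department
-------+-----------
Karen  | HR        
Xander | NULL      
Victor | Marketing 
Julia  | NULL      
Helen  | Operations
Dana   | Operations
Dave   | Operations
Sam    | Marketing 


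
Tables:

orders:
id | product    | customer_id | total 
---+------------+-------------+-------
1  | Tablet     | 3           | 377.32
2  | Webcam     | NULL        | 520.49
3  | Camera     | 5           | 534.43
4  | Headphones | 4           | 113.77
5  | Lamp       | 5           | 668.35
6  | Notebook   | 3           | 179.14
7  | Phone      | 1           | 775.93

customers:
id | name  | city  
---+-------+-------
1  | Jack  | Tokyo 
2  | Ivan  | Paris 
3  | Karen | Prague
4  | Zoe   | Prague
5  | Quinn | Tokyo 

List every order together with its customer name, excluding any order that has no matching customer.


INNER JOIN keeps only orders rows whose customer_id matches an id in customers. Walk through each order:
  - order 1 (Tablet): customer_id=3 -> matches Karen
  - order 2 (Webcam): customer_id=NULL, no match -> dropped
  - order 3 (Camera): customer_id=5 -> matches Quinn
  - order 4 (Headphones): customer_id=4 -> matches Zoe
  - order 5 (Lamp): customer_id=5 -> matches Quinn
  - order 6 (Notebook): customer_id=3 -> matches Karen
  - order 7 (Phone): customer_id=1 -> matches Jack
So 1 of 7 rows is dropped.

SQL:
SELECT a.product, b.name AS customer
FROM orders a
INNER JOIN customers b ON a.customer_id = b.id

Result:
product    | customer
-----------+---------
Tablet     | Karen   
Camera     | Quinn   
Headphones | Zoe     
Lamp       | Quinn   
Notebook   | Karen   
Phone      | Jack    


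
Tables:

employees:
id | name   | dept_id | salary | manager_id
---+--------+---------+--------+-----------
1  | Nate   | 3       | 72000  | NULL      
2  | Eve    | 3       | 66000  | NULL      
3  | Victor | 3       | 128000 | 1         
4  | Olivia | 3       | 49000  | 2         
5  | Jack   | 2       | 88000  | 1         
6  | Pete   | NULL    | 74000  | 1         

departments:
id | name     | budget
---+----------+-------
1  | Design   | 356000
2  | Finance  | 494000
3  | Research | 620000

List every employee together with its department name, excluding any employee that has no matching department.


INNER JOIN keeps only employees rows whose dept_id matches an id in departments. Walk through each employee:
  - employee 1 (Nate): dept_id=3 -> matches Research
  - employee 2 (Eve): dept_id=3 -> matches Research
  - employee 3 (Victor): dept_id=3 -> matches Research
  - employee 4 (Olivia): dept_id=3 -> matches Research
  - employee 5 (Jack): dept_id=2 -> matches Finance
  - employee 6 (Pete): dept_id=NULL, no match -> dropped
So 1 of 6 rows is dropped.

SQL:
SELECT a.name, b.name AS department
FROM employees a
INNER JOIN departments b ON a.dept_id = b.id

Result:
name   | department
-------+-----------
Nate   | Research  
Eve    | Research  
Victor | Research  
Olivia | Research  
Jack   | Finance   


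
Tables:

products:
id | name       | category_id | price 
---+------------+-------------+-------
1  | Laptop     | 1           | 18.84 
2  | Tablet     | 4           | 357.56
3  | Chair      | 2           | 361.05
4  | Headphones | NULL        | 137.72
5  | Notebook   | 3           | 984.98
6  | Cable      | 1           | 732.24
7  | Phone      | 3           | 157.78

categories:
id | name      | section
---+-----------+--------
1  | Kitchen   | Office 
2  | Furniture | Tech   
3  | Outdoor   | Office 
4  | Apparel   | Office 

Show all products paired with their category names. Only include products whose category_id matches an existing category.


INNER JOIN keeps only products rows whose category_id matches an id in categories. Walk through each product:
  - product 1 (Laptop): category_id=1 -> matches Kitchen
  - product 2 (Tablet): category_id=4 -> matches Apparel
  - product 3 (Chair): category_id=2 -> matches Furniture
  - product 4 (Headphones): category_id=NULL, no match -> dropped
  - product 5 (Notebook): category_id=3 -> matches Outdoor
  - product 6 (Cable): category_id=1 -> matches Kitchen
  - product 7 (Phone): category_id=3 -> matches Outdoor
So 1 of 7 rows is dropped.

SQL:
SELECT a.name, b.name AS category
FROM products a
INNER JOIN categories b ON a.category_id = b.id

Result:
name     | category 
---------+----------
Laptop   | Kitchen  
Tablet   | Apparel  
Chair    | Furniture
Notebook | Outdoor  
Cable    | Kitchen  
Phone    | Outdoor  


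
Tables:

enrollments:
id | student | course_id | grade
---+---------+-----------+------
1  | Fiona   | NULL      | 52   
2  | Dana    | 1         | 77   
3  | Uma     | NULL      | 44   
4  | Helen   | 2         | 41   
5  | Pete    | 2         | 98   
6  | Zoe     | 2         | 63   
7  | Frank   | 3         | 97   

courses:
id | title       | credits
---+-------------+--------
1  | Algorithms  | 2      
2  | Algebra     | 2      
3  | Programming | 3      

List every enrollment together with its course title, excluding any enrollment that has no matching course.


INNER JOIN keeps only enrollments rows whose course_id matches an id in courses. Walk through each enrollment:
  - enrollment 1 (Fiona): course_id=NULL, no match -> dropped
  - enrollment 2 (Dana): course_id=1 -> matches Algorithms
  - enrollment 3 (Uma): course_id=NULL, no match -> dropped
  - enrollment 4 (Helen): course_id=2 -> matches Algebra
  - enrollment 5 (Pete): course_id=2 -> matches Algebra
  - enrollment 6 (Zoe): course_id=2 -> matches Algebra
  - enrollment 7 (Frank): course_id=3 -> matches Programming
So 2 of 7 rows are dropped.

SQL:
SELECT a.student, b.title AS course
FROM enrollments a
INNER JOIN courses b ON a.course_id = b.id

Result:
student | course     
--------+------------
Dana    | Algorithms 
Helen   | Algebra    
Pete    | Algebra    
Zoe     | Algebra    
Frank   | Programming


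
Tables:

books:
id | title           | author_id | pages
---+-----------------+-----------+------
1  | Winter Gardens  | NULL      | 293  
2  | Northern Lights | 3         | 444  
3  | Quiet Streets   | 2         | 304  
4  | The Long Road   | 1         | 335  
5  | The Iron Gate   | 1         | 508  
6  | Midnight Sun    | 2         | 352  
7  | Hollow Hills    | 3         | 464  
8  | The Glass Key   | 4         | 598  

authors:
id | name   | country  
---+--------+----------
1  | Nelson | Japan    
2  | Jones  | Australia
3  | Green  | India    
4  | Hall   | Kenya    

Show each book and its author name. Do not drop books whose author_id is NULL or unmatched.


LEFT JOIN keeps every row from books (the left table); where author_id has no match in authors, the author columns become NULL. Walk through each book:
  - book 1 (Winter Gardens): author_id=NULL, no match -> kept with NULL
  - book 2 (Northern Lights): author_id=3 -> matches Green
  - book 3 (Quiet Streets): author_id=2 -> matches Jones
  - book 4 (The Long Road): author_id=1 -> matches Nelson
  - book 5 (The Iron Gate): author_id=1 -> matches Nelson
  - book 6 (Midnight Sun): author_id=2 -> matches Jones
  - book 7 (Hollow Hills): author_id=3 -> matches Green
  - book 8 (The Glass Key): author_id=4 -> matches Hall
All 8 rows appear; 1 has NULL author.

SQL:
SELECT a.title, b.name AS author
FROM books a
LEFT JOIN authors b ON a.author_id = b.id

Result:
title           | author
----------------+-------
Winter Gardens  | NULL  
Northern Lights | Green 
Quiet Streets   | Jones 
The Long Road   | Nelson
The Iron Gate   | Nelson
Midnight Sun    | Jones 
Hollow Hills    | Green 
The Glass Key   | Hall  


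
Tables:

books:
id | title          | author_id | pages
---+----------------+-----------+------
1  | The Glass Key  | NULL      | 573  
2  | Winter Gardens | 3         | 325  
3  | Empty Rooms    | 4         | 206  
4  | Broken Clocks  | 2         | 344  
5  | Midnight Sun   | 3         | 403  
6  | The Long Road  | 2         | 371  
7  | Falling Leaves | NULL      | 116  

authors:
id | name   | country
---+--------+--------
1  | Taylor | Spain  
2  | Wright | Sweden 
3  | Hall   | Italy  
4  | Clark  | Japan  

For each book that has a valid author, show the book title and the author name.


INNER JOIN keeps only books rows whose author_id matches an id in authors. Walk through each book:
  - book 1 (The Glass Key): author_id=NULL, no match -> dropped
  - book 2 (Winter Gardens): author_id=3 -> matches Hall
  - book 3 (Empty Rooms): author_id=4 -> matches Clark
  - book 4 (Broken Clocks): author_id=2 -> matches Wright
  - book 5 (Midnight Sun): author_id=3 -> matches Hall
  - book 6 (The Long Road): author_id=2 -> matches Wright
  - book 7 (Falling Leaves): author_id=NULL, no match -> dropped
So 2 of 7 rows are dropped.

SQL:
SELECT a.title, b.name AS author
FROM books a
INNER JOIN authors b ON a.author_id = b.id

Result:
title          | author
---------------+-------
Winter Gardens | Hall  
Empty Rooms    | Clark 
Broken Clocks  | Wright
Midnight Sun   | Hall  
The Long Road  | Wright


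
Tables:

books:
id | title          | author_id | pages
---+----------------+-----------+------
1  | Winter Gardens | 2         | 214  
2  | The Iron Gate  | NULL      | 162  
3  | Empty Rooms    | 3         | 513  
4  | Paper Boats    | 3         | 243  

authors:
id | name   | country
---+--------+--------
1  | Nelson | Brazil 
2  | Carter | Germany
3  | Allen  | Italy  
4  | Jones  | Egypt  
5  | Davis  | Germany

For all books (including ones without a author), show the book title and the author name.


LEFT JOIN keeps every row from books (the left table); where author_id has no match in authors, the author columns become NULL. Walk through each book:
  - book 1 (Winter Gardens): author_id=2 -> matches Carter
  - book 2 (The Iron Gate): author_id=NULL, no match -> kept with NULL
  - book 3 (Empty Rooms): author_id=3 -> matches Allen
  - book 4 (Paper Boats): author_id=3 -> matches Allen
All 4 rows appear; 1 has NULL author.

SQL:
SELECT a.title, b.name AS author
FROM books a
LEFT JOIN authors b ON a.author_id = b.id

Result:
title          | author
---------------+-------
Winter Gardens | Carter
The Iron Gate  | NULL  
Empty Rooms    | Allen 
Paper Boats    | Allen 


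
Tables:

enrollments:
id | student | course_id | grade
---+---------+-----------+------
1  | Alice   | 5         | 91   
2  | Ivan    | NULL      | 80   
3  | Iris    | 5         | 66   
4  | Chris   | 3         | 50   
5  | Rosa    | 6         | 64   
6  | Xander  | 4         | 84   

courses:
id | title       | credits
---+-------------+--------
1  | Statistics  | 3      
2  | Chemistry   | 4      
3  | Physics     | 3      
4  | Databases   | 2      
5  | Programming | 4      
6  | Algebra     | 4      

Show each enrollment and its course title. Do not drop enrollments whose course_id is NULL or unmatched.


LEFT JOIN keeps every row from enrollments (the left table); where course_id has no match in courses, the course columns become NULL. Walk through each enrollment:
  - enrollment 1 (Alice): course_id=5 -> matches Programming
  - enrollment 2 (Ivan): course_id=NULL, no match -> kept with NULL
  - enrollment 3 (Iris): course_id=5 -> matches Programming
  - enrollment 4 (Chris): course_id=3 -> matches Physics
  - enrollment 5 (Rosa): course_id=6 -> matches Algebra
  - enrollment 6 (Xander): course_id=4 -> matches Databases
All 6 rows appear; 1 has NULL course.

SQL:
SELECT a.student, b.title AS course
FROM enrollments a
LEFT JOIN courses b ON a.course_id = b.id

Result:
student | course     
--------+------------
Alice   | Programming
Ivan    | NULL       
Iris    | Programming
Chris   | Physics    
Rosa    | Algebra    
Xander  | Databases  


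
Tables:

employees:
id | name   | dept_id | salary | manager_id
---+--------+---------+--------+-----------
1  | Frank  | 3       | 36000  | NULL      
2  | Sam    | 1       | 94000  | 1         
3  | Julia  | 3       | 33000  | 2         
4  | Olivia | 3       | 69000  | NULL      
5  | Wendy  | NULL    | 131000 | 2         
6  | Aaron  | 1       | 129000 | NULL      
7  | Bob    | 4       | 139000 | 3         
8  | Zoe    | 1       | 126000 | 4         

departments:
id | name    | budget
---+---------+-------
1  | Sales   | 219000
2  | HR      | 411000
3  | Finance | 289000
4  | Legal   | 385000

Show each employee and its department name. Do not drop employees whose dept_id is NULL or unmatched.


LEFT JOIN keeps every row from employees (the left table); where dept_id has no match in departments, the department columns become NULL. Walk through each employee:
  - employee 1 (Frank): dept_id=3 -> matches Finance
  - employee 2 (Sam): dept_id=1 -> matches Sales
  - employee 3 (Julia): dept_id=3 -> matches Finance
  - employee 4 (Olivia): dept_id=3 -> matches Finance
  - employee 5 (Wendy): dept_id=NULL, no match -> kept with NULL
  - employee 6 (Aaron): dept_id=1 -> matches Sales
  - employee 7 (Bob): dept_id=4 -> matches Legal
  - employee 8 (Zoe): dept_id=1 -> matches Sales
All 8 rows appear; 1 has NULL department.

SQL:
SELECT a.name, b.name AS department
FROM employees a
LEFT JOIN departments b ON a.dept_id = b.id

Result:
name   | department
-------+-----------
Frank  | Finance   
Sam    | Sales     
Julia  | Finance   
Olivia | Finance   
Wendy  | NULL      
Aaron  | Sales     
Bob    | Legal     
Zoe    | Sales     


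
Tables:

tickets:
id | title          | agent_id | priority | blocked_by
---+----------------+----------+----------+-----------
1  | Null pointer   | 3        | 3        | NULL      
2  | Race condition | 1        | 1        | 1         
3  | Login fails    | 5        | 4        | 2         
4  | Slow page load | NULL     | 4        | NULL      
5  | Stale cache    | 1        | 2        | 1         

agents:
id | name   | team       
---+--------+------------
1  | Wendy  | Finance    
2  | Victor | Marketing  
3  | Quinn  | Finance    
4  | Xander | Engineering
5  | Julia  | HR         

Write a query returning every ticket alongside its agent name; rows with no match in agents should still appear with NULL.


LEFT JOIN keeps every row from tickets (the left table); where agent_id has no match in agents, the agent columns become NULL. Walk through each ticket:
  - ticket 1 (Null pointer): agent_id=3 -> matches Quinn
  - ticket 2 (Race condition): agent_id=1 -> matches Wendy
  - ticket 3 (Login fails): agent_id=5 -> matches Julia
  - ticket 4 (Slow page load): agent_id=NULL, no match -> kept with NULL
  - ticket 5 (Stale cache): agent_id=1 -> matches Wendy
All 5 rows appear; 1 has NULL agent.

SQL:
SELECT a.title, b.name AS agent
FROM tickets a
LEFT JOIN agents b ON a.agent_id = b.id

Result:
title          | agent
---------------+------
Null pointer   | Quinn
Race condition | Wendy
Login fails    | Julia
Slow page load | NULL 
Stale cache    | Wendy


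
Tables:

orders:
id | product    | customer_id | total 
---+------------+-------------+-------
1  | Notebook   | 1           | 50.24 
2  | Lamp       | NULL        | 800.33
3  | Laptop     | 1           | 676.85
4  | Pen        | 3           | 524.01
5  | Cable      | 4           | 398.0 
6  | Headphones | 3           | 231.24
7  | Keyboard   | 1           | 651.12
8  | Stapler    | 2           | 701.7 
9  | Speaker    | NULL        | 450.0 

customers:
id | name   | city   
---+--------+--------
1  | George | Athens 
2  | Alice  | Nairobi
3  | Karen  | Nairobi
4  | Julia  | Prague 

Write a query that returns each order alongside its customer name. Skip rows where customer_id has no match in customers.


INNER JOIN keeps only orders rows whose customer_id matches an id in customers. Walk through each order:
  - order 1 (Notebook): customer_id=1 -> matches George
  - order 2 (Lamp): customer_id=NULL, no match -> dropped
  - order 3 (Laptop): customer_id=1 -> matches George
  - order 4 (Pen): customer_id=3 -> matches Karen
  - order 5 (Cable): customer_id=4 -> matches Julia
  - order 6 (Headphones): customer_id=3 -> matches Karen
  - order 7 (Keyboard): customer_id=1 -> matches George
  - order 8 (Stapler): customer_id=2 -> matches Alice
  - order 9 (Speaker): customer_id=NULL, no match -> dropped
So 2 of 9 rows are dropped.

SQL:
SELECT a.product, b.name AS customer
FROM orders a
INNER JOIN customers b ON a.customer_id = b.id

Result:
product    | customer
-----------+---------
Notebook   | George  
Laptop     | George  
Pen        | Karen   
Cable      | Julia   
Headphones | Karen   
Keyboard   | George  
Stapler    | Alice   


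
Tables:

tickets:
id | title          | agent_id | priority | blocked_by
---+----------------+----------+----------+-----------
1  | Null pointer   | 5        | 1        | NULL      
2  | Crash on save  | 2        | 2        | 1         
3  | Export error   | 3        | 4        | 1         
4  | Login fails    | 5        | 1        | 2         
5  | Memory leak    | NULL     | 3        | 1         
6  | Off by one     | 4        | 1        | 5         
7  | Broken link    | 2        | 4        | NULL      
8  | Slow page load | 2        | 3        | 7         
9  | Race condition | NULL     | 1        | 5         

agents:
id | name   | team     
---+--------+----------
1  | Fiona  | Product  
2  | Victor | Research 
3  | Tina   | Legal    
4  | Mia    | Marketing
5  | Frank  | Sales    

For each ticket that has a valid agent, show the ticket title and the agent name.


INNER JOIN keeps only tickets rows whose agent_id matches an id in agents. Walk through each ticket:
  - ticket 1 (Null pointer): agent_id=5 -> matches Frank
  - ticket 2 (Crash on save): agent_id=2 -> matches Victor
  - ticket 3 (Export error): agent_id=3 -> matches Tina
  - ticket 4 (Login fails): agent_id=5 -> matches Frank
  - ticket 5 (Memory leak): agent_id=NULL, no match -> dropped
  - ticket 6 (Off by one): agent_id=4 -> matches Mia
  - ticket 7 (Broken link): agent_id=2 -> matches Victor
  - ticket 8 (Slow page load): agent_id=2 -> matches Victor
  - ticket 9 (Race condition): agent_id=NULL, no match -> dropped
So 2 of 9 rows are dropped.

SQL:
SELECT a.title, b.name AS agent
FROM tickets a
INNER JOIN agents b ON a.agent_id = b.id

Result:
title          | agent 
---------------+-------
Null pointer   | Frank 
Crash on save  | Victor
Export error   | Tina  
Login fails    | Frank 
Off by one     | Mia   
Broken link    | Victor
Slow page load | Victor


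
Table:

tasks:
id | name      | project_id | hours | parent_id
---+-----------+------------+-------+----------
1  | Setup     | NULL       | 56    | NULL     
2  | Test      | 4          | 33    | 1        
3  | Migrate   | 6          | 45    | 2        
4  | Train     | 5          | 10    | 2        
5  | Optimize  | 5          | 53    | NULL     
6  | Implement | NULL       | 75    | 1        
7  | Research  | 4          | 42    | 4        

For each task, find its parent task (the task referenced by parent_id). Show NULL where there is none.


This is a self-join: tasks is joined to a second copy of itself, matching each row's parent_id to another row's id. Use LEFT JOIN so rows with parent_id=NULL are kept.
  - task 1 (Setup): parent_id=NULL -> NULL
  - task 2 (Test): parent_id=1 -> Setup
  - task 3 (Migrate): parent_id=2 -> Test
  - task 4 (Train): parent_id=2 -> Test
  - task 5 (Optimize): parent_id=NULL -> NULL
  - task 6 (Implement): parent_id=1 -> Setup
  - task 7 (Research): parent_id=4 -> Train

SQL:
SELECT a.name AS item, b.name AS parent
FROM tasks a
LEFT JOIN tasks b ON a.parent_id = b.id

Result:
item      | parent
----------+-------
Setup     | NULL  
Test      | Setup 
Migrate   | Test  
Train     | Test  
Optimize  | NULL  
Implement | Setup 
Research  | Train 
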